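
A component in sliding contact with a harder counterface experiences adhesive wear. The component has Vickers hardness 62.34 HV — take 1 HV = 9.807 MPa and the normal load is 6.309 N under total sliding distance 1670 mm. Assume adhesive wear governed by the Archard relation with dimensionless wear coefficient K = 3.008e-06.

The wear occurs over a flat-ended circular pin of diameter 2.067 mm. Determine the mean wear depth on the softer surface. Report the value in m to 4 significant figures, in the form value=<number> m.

Intermediate values are displayed rounded — all arithmetic keeps exact precision, and one final rounding to 4 significant digits.
The distance L = 1670 mm = 1.670 m.
Hardness H = 62.34 HV × 9.807 MPa/HV = 611.4 MPa = 6.114e+08 Pa.
Pin diameter d = 2.067 mm = 0.002067 m. Contact area A = π·d²/4 = π·(0.002067 m)²/4 = 3.356e-06 m².
As SI base values: W = 6.309 N, H = 6.114e+08 Pa, K = 3.008e-06.
Worn volume V = K·W·L/H = 3.008e-06 · 6.309 · 1.670 / 6.114e+08 = 5.184e-14 m³.
Mean depth h = V/A = 5.184e-14 / 3.356e-06 = 1.545e-08 m.

value=1.545e-08 m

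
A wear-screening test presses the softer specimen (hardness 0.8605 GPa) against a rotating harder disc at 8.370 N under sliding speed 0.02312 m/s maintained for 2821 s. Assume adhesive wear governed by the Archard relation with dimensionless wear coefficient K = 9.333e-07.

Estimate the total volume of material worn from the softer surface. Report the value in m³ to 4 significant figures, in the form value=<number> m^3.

Displayed values are rounded; the algebra carries full float precision; rounded just once, at four significant figures.
Convert: Sliding distance L = v·t = 0.02312 m/s × 2821 s = 65.22 m.
Convert: Hardness H = 0.8605 GPa = 8.605e+08 Pa.
Restated in SI base units: W = 8.370 N, H = 8.605e+08 Pa, K = 9.333e-07.
The Archard volume V = K·W·L/H = 9.333e-07 · 8.370 · 65.22 / 8.605e+08 = 5.921e-13 m³.

value=5.921e-13 m^3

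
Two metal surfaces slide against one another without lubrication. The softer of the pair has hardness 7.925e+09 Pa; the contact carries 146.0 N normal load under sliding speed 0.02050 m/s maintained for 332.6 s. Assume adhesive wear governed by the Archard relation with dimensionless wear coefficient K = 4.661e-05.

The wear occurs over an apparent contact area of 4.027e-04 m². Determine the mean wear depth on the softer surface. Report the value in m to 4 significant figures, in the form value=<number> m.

value=1.454e-08 m

The computation holds full float precision, and intermediate values are shown rounded; rounded just once, at four significant digits.
Convert: Distance L = v·t = 0.02050 m/s × 332.6 s = 6.818 m.
In SI base units, W = 146.0 N, H = 7.925e+09 Pa, K = 4.661e-05.
The Archard volume V = K·W·L/H = 4.661e-05 · 146.0 · 6.818 / 7.925e+09 = 5.855e-12 m³.
Mean depth h = V/A = 5.855e-12 / 4.027e-04 = 1.454e-08 m.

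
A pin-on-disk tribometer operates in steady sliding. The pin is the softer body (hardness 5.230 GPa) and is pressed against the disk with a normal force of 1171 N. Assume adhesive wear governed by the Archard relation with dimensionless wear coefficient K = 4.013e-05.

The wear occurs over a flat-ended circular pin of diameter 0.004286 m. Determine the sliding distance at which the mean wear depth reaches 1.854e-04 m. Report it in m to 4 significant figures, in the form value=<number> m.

value=297.7 m

The intermediates are displayed rounded. All arithmetic maintains full precision. Rounded once at the end, at four significant figures.
Convert: Hardness H = 5.230 GPa = 5.230e+09 Pa.
Convert: Contact area A = π·d²/4 = π·(0.004286 m)²/4 = 1.443e-05 m².
Expressed in SI base units: W = 1171 N, H = 5.230e+09 Pa, K = 4.013e-05.
Wearable volume V_lim = h_lim·A = 1.854e-04 · 1.443e-05 = 2.675e-09 m³.
Sliding life L = V_lim·H/(K·W) = 2.675e-09 · 5.230e+09 / (4.013e-05 · 1171) = 297.7 m.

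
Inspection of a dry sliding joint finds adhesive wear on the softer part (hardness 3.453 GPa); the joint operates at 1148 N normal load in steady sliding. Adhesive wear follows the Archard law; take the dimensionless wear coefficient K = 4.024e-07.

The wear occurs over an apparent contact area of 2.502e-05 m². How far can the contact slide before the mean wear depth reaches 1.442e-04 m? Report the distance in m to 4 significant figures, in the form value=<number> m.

The intermediates appear rounded — the algebra carries full float precision, and one last rounding, at 4 significant digits.
Convert: Hardness H = 3.453 GPa = 3.453e+09 Pa.
Working in SI base units: W = 1148 N, H = 3.453e+09 Pa, K = 4.024e-07.
Limit volume V_lim = h_lim·A = 1.442e-04 · 2.502e-05 = 3.608e-09 m³.
Thus life L = V_lim·H/(K·W) = 3.608e-09 · 3.453e+09 / (4.024e-07 · 1148) = 2.697e+04 m.

value=2.697e+04 m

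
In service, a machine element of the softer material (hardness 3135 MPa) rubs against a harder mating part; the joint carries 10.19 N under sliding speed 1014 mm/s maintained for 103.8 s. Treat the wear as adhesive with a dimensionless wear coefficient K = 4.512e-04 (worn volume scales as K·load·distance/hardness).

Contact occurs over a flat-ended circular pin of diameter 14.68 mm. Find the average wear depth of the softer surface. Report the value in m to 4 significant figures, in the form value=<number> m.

value=9.120e-07 m

The intermediates are printed rounded; all arithmetic maintains full float precision; rounded once at the end: 4 significant digits.
Sliding speed v = 1014 mm/s = 1.014 m/s. Sliding distance L = v·t = 1.014 m/s × 103.8 s = 105.3 m.
Hardness H = 3135 MPa = 3.135e+09 Pa.
Pin diameter d = 14.68 mm = 0.01468 m. Contact area A = π·d²/4 = π·(0.01468 m)²/4 = 1.693e-04 m².
Restated in SI base units: W = 10.19 N, H = 3.135e+09 Pa, K = 4.512e-04.
Worn volume V = K·W·L/H = 4.512e-04 · 10.19 · 105.3 / 3.135e+09 = 1.544e-10 m³.
Mean depth h = V/A = 1.544e-10 / 1.693e-04 = 9.120e-07 m.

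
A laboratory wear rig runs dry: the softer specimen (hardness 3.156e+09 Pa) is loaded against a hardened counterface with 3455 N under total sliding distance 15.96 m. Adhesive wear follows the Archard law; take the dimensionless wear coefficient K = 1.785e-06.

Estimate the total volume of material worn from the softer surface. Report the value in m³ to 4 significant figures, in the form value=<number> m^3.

value=3.119e-11 m^3

The algebra carries full precision, and the intermediates are printed rounded; one last rounding to four significant digits.
As SI base values: W = 3455 N, H = 3.156e+09 Pa, K = 1.785e-06.
The Archard volume V = K·W·L/H = 1.785e-06 · 3455 · 15.96 / 3.156e+09 = 3.119e-11 m³.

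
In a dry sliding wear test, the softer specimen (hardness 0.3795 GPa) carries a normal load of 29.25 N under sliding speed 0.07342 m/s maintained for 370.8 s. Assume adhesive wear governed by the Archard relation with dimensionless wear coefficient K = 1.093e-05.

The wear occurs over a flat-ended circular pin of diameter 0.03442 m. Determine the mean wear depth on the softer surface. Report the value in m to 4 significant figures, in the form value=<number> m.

value=2.465e-08 m

All working math maintains exact precision, and intermediate values are shown rounded. Rounded once at the end: 4 significant digits.
Convert: Distance covered L = v·t = 0.07342 m/s × 370.8 s = 27.22 m.
Convert: Hardness H = 0.3795 GPa = 3.795e+08 Pa.
Convert: Contact area A = π·d²/4 = π·(0.03442 m)²/4 = 9.305e-04 m².
As SI base values: W = 29.25 N, H = 3.795e+08 Pa, K = 1.093e-05.
Apply Archard: V = K·W·L/H = 1.093e-05 · 29.25 · 27.22 / 3.795e+08 = 2.293e-11 m³.
Average depth h = V/A = 2.293e-11 / 9.305e-04 = 2.465e-08 m.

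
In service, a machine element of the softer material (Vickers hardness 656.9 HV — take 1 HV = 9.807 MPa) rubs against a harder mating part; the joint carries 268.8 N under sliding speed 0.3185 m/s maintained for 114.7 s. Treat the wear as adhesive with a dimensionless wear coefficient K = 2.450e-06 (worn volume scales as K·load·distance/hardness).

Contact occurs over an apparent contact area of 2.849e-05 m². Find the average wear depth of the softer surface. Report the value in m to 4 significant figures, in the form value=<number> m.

value=1.311e-07 m

The algebra holds exact precision — intermediate values are displayed rounded; a single final rounding, at 4 significant digits.
The distance L = v·t = 0.3185 m/s × 114.7 s = 36.53 m.
Hardness H = 656.9 HV × 9.807 MPa/HV = 6442 MPa = 6.442e+09 Pa.
As SI base values: W = 268.8 N, H = 6.442e+09 Pa, K = 2.450e-06.
Archard relation: V = K·W·L/H = 2.450e-06 · 268.8 · 36.53 / 6.442e+09 = 3.735e-12 m³.
Depth h = V/A = 3.735e-12 / 2.849e-05 = 1.311e-07 m.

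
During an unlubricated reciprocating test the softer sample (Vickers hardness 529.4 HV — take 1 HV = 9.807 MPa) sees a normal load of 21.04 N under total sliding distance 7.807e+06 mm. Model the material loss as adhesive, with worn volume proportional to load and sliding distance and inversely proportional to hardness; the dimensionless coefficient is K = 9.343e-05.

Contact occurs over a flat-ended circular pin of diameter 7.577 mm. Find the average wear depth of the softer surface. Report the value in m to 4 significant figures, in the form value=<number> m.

The algebra keeps full precision — the intermediates are displayed rounded, and a lone final rounding, at 4 significant figures.
Convert: Distance L = 7.807e+06 mm = 7807 m.
Convert: Hardness H = 529.4 HV × 9.807 MPa/HV = 5192 MPa = 5.192e+09 Pa.
Convert: Pin diameter d = 7.577 mm = 0.007577 m. Contact area A = π·d²/4 = π·(0.007577 m)²/4 = 4.509e-05 m².
As SI base values: W = 21.04 N, H = 5.192e+09 Pa, K = 9.343e-05.
Volume removed: V = K·W·L/H = 9.343e-05 · 21.04 · 7807 / 5.192e+09 = 2.956e-09 m³.
Depth h = V/A = 2.956e-09 / 4.509e-05 = 6.556e-05 m.

value=6.556e-05 m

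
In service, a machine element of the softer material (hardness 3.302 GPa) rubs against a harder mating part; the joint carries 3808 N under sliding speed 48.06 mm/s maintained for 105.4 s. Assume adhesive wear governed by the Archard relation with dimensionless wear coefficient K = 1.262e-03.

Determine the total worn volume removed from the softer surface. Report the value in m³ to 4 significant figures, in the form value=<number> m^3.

Every step maintains full float precision. Displayed values are rounded — rounded once at the end: 4 significant digits.
Convert: Sliding speed v = 48.06 mm/s = 0.04806 m/s. Distance L = v·t = 0.04806 m/s × 105.4 s = 5.066 m.
Convert: Hardness H = 3.302 GPa = 3.302e+09 Pa.
In SI base units: W = 3808 N, H = 3.302e+09 Pa, K = 1.262e-03.
Worn volume V = K·W·L/H = 1.262e-03 · 3808 · 5.066 / 3.302e+09 = 7.372e-09 m³.

value=7.372e-09 m^3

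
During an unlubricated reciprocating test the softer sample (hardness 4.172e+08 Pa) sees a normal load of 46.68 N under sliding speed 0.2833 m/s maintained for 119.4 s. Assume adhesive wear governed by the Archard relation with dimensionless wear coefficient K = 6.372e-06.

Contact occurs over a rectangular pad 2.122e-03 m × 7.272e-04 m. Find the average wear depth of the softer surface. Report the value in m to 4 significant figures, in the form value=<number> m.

value=1.563e-05 m

The intermediates are shown rounded, and every step maintains full float precision — a single final rounding to four significant figures.
Sliding distance L = v·t = 0.2833 m/s × 119.4 s = 33.83 m.
Contact area A = 2.122e-03 m × 7.272e-04 m = 1.543e-06 m².
Restated in SI base units: W = 46.68 N, H = 4.172e+08 Pa, K = 6.372e-06.
Archard relation: V = K·W·L/H = 6.372e-06 · 46.68 · 33.83 / 4.172e+08 = 2.412e-11 m³.
Mean depth h = V/A = 2.412e-11 / 1.543e-06 = 1.563e-05 m.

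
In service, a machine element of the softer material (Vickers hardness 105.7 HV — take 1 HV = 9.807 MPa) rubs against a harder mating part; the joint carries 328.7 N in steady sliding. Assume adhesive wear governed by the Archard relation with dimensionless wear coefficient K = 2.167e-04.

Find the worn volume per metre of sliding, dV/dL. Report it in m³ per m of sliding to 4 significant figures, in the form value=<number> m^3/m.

value=6.871e-11 m^3/m

The computation maintains full float precision. Intermediate values are printed rounded; one final rounding to 4 significant figures.
Hardness H = 105.7 HV × 9.807 MPa/HV = 1037 MPa = 1.037e+09 Pa.
As SI base values: W = 328.7 N, H = 1.037e+09 Pa, K = 2.167e-04.
Volumetric rate dV/dL = K·W/H, so: 2.167e-04 · 328.7 / 1.037e+09 = 6.871e-11 m³/m.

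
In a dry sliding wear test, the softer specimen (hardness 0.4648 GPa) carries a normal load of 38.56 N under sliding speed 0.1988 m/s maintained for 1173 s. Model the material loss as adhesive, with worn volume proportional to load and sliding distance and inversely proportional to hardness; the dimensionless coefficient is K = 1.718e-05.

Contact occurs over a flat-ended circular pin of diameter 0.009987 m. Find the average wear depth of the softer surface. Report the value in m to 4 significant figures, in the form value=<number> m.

value=4.243e-06 m

Every step runs at full float precision. Printed values are rounded, and a single final rounding: four significant digits.
Distance L = v·t = 0.1988 m/s × 1173 s = 233.2 m.
Hardness H = 0.4648 GPa = 4.648e+08 Pa.
Contact area A = π·d²/4 = π·(0.009987 m)²/4 = 7.834e-05 m².
As SI base values: W = 38.56 N, H = 4.648e+08 Pa, K = 1.718e-05.
Worn volume V = K·W·L/H = 1.718e-05 · 38.56 · 233.2 / 4.648e+08 = 3.324e-10 m³.
Mean depth h = V/A = 3.324e-10 / 7.834e-05 = 4.243e-06 m.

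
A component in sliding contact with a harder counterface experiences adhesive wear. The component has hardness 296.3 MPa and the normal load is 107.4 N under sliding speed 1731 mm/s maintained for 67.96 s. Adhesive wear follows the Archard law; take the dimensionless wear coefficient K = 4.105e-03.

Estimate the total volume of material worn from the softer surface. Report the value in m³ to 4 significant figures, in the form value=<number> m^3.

The intermediates are printed rounded; all arithmetic keeps full precision; rounded once at the end: four significant figures.
Sliding speed v = 1731 mm/s = 1.731 m/s. Total distance L = v·t = 1.731 m/s × 67.96 s = 117.6 m.
Hardness H = 296.3 MPa = 2.963e+08 Pa.
Expressed in SI base units: W = 107.4 N, H = 2.963e+08 Pa, K = 4.105e-03.
Archard volume V = K·W·L/H = 4.105e-03 · 107.4 · 117.6 / 2.963e+08 = 1.750e-07 m³.

value=1.750e-07 m^3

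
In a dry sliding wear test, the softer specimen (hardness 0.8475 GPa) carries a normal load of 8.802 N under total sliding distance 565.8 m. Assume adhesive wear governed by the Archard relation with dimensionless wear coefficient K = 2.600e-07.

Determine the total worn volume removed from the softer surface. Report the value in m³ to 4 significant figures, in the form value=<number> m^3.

value=1.528e-12 m^3

Intermediate values are shown rounded, and the computation carries full float precision; a single final rounding to 4 significant digits.
Hardness H = 0.8475 GPa = 8.475e+08 Pa.
Collected in SI base units: W = 8.802 N, H = 8.475e+08 Pa, K = 2.600e-07.
Archard volume V = K·W·L/H = 2.600e-07 · 8.802 · 565.8 / 8.475e+08 = 1.528e-12 m³.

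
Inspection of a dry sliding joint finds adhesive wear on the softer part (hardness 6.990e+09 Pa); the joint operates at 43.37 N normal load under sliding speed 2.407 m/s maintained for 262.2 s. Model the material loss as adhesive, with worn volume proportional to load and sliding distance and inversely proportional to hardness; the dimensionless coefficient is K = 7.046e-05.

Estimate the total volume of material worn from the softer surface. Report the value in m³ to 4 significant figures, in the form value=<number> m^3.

value=2.759e-10 m^3

All working math carries exact precision, and printed values are rounded; rounded once at the end to four significant figures.
Distance covered L = v·t = 2.407 m/s × 262.2 s = 631.1 m.
Collected in SI base units: W = 43.37 N, H = 6.990e+09 Pa, K = 7.046e-05.
The Archard volume V = K·W·L/H = 7.046e-05 · 43.37 · 631.1 / 6.990e+09 = 2.759e-10 m³.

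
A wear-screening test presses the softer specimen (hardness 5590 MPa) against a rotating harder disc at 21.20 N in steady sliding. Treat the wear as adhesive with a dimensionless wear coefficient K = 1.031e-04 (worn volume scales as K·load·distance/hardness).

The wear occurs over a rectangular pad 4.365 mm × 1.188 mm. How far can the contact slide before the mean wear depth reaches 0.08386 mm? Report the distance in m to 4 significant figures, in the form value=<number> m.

The intermediates are shown rounded, and the algebra maintains exact precision, and a single final rounding: four significant figures.
Convert: Hardness H = 5590 MPa = 5.590e+09 Pa.
Convert: Pad sides 4.365 mm × 1.188 mm = 0.004365 m × 0.001188 m. Contact area A = 0.004365 m × 0.001188 m = 5.186e-06 m².
Convert: Depth limit h_lim = 0.08386 mm = 8.386e-05 m.
Working in SI base units: W = 21.20 N, H = 5.590e+09 Pa, K = 1.031e-04.
Limit volume V_lim = h_lim·A = 8.386e-05 · 5.186e-06 = 4.349e-10 m³.
Inverting, life L = V_lim·H/(K·W) = 4.349e-10 · 5.590e+09 / (1.031e-04 · 21.20) = 1112 m.

value=1112 m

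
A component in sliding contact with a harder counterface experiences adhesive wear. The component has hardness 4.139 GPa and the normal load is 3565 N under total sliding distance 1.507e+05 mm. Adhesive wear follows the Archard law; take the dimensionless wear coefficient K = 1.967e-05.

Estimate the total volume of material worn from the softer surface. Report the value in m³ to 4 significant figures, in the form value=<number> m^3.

value=2.553e-09 m^3

All arithmetic maintains exact precision; intermediates are displayed rounded; one last rounding, at 4 significant digits.
Convert: Distance covered L = 1.507e+05 mm = 150.7 m.
Convert: Hardness H = 4.139 GPa = 4.139e+09 Pa.
As SI base values: W = 3565 N, H = 4.139e+09 Pa, K = 1.967e-05.
Worn volume V = K·W·L/H = 1.967e-05 · 3565 · 150.7 / 4.139e+09 = 2.553e-09 m³.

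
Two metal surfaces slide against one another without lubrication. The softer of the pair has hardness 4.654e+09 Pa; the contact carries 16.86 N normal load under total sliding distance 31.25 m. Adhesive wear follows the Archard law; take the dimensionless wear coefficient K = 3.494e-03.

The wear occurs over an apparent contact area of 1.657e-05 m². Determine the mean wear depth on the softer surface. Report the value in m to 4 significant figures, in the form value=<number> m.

The computation holds exact precision. Quoted intermediates are rounded. Rounded just once: four significant digits.
Working in SI base units: W = 16.86 N, H = 4.654e+09 Pa, K = 3.494e-03.
Archard relation: V = K·W·L/H = 3.494e-03 · 16.86 · 31.25 / 4.654e+09 = 3.956e-10 m³.
Mean depth h = V/A = 3.956e-10 / 1.657e-05 = 2.387e-05 m.

value=2.387e-05 m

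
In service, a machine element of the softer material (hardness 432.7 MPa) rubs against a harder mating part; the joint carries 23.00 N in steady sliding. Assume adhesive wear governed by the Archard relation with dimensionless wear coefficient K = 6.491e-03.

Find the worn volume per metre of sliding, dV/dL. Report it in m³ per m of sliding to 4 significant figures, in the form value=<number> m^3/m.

value=3.450e-10 m^3/m

Intermediate values appear rounded. Every step keeps full precision, and a single final rounding to four significant figures.
Convert: Hardness H = 432.7 MPa = 4.327e+08 Pa.
In SI base units, W = 23.00 N, H = 4.327e+08 Pa, K = 6.491e-03.
Wear rate dV/dL = K·W/H, per unit distance: 6.491e-03 · 23.00 / 4.327e+08 = 3.450e-10 m³/m.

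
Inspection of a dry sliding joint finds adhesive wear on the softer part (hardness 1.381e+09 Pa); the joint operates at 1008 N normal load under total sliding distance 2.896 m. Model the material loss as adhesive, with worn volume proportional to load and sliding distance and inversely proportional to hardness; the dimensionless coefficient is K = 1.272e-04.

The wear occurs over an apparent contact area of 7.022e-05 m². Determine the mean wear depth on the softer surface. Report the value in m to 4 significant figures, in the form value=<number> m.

Printed values are rounded; all arithmetic carries full precision. Rounded just once: 4 significant figures.
Restated in SI base units: W = 1008 N, H = 1.381e+09 Pa, K = 1.272e-04.
Archard volume V = K·W·L/H = 1.272e-04 · 1008 · 2.896 / 1.381e+09 = 2.689e-10 m³.
Depth of wear h = V/A = 2.689e-10 / 7.022e-05 = 3.829e-06 m.

value=3.829e-06 m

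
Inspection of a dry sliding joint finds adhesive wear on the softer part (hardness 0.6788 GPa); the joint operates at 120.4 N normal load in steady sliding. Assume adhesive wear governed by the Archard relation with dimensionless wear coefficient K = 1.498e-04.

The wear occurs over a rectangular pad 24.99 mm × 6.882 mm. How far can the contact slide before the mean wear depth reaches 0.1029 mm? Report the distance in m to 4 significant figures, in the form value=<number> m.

value=666.0 m

Every step keeps exact precision. The intermediates are printed rounded. Rounded once at the end, at four significant digits.
Convert: Hardness H = 0.6788 GPa = 6.788e+08 Pa.
Convert: Pad sides 24.99 mm × 6.882 mm = 0.02499 m × 0.006882 m. Contact area A = 0.02499 m × 0.006882 m = 1.720e-04 m².
Convert: Depth limit h_lim = 0.1029 mm = 1.029e-04 m.
Expressed in SI base units: W = 120.4 N, H = 6.788e+08 Pa, K = 1.498e-04.
Volume at the limit: V_lim = h_lim·A = 1.029e-04 · 1.720e-04 = 1.770e-08 m³.
Inverting, life L = V_lim·H/(K·W) = 1.770e-08 · 6.788e+08 / (1.498e-04 · 120.4) = 666.0 m.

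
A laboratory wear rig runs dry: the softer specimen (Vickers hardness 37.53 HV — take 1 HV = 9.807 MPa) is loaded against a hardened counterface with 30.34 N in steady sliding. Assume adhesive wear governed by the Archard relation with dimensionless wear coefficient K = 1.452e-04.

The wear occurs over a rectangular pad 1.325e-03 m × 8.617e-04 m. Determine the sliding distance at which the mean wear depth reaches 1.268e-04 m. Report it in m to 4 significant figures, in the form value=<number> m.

Every step carries full float precision, and the intermediates are printed rounded. Rounded just once: 4 significant figures.
Convert: Hardness H = 37.53 HV × 9.807 MPa/HV = 368.1 MPa = 3.681e+08 Pa.
Convert: Contact area A = 1.325e-03 m × 8.617e-04 m = 1.142e-06 m².
In SI base units: W = 30.34 N, H = 3.681e+08 Pa, K = 1.452e-04.
At the depth limit, V_lim = h_lim·A = 1.268e-04 · 1.142e-06 = 1.448e-10 m³.
Sliding life L = V_lim·H/(K·W) = 1.448e-10 · 3.681e+08 / (1.452e-04 · 30.34) = 12.10 m.

value=12.10 m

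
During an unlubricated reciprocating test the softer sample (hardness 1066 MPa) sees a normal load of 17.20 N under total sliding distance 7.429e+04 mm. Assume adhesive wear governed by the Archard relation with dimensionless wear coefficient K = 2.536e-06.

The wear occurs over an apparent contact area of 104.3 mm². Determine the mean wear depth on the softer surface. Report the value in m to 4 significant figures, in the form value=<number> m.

value=2.915e-08 m

The computation keeps full precision, and intermediate values are displayed rounded. Rounded just once, at four significant figures.
Convert: Distance L = 7.429e+04 mm = 74.29 m.
Convert: Hardness H = 1066 MPa = 1.066e+09 Pa.
Convert: Contact area A = 104.3 mm² = 1.043e-04 m².
In SI base units, W = 17.20 N, H = 1.066e+09 Pa, K = 2.536e-06.
Worn volume V = K·W·L/H = 2.536e-06 · 17.20 · 74.29 / 1.066e+09 = 3.040e-12 m³.
Depth of wear h = V/A = 3.040e-12 / 1.043e-04 = 2.915e-08 m.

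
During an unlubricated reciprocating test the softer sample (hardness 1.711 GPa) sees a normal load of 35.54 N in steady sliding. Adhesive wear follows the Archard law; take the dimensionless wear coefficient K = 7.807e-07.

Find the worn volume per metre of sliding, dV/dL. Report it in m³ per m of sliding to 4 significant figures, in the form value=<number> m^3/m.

value=1.622e-14 m^3/m

The computation holds full float precision; printed values are rounded. Rounded once at the end to 4 significant figures.
Hardness H = 1.711 GPa = 1.711e+09 Pa.
Expressed in SI base units: W = 35.54 N, H = 1.711e+09 Pa, K = 7.807e-07.
The wear rate dV/dL = K·W/H (no L dependence): 7.807e-07 · 35.54 / 1.711e+09 = 1.622e-14 m³/m.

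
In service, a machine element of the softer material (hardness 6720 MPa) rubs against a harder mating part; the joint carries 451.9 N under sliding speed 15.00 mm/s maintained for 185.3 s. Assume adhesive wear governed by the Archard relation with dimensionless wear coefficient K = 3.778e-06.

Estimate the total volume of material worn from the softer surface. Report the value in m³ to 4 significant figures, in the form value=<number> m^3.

value=7.062e-13 m^3

Quoted intermediates are rounded. Each operation runs at full precision; a single final rounding, at 4 significant figures.
Convert: Sliding speed v = 15.00 mm/s = 0.01500 m/s. Sliding distance L = v·t = 0.01500 m/s × 185.3 s = 2.780 m.
Convert: Hardness H = 6720 MPa = 6.720e+09 Pa.
In SI base units: W = 451.9 N, H = 6.720e+09 Pa, K = 3.778e-06.
Wear volume V = K·W·L/H = 3.778e-06 · 451.9 · 2.780 / 6.720e+09 = 7.062e-13 m³.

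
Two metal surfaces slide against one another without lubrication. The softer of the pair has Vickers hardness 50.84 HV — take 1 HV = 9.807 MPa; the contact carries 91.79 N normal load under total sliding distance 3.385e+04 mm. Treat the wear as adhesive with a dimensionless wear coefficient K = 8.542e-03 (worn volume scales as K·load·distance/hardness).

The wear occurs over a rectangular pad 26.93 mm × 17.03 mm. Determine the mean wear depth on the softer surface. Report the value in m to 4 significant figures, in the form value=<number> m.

The intermediates appear rounded — all arithmetic holds full precision — one final rounding: four significant figures.
Convert: Sliding distance L = 3.385e+04 mm = 33.85 m.
Convert: Hardness H = 50.84 HV × 9.807 MPa/HV = 498.6 MPa = 4.986e+08 Pa.
Convert: Pad sides 26.93 mm × 17.03 mm = 0.02693 m × 0.01703 m. Contact area A = 0.02693 m × 0.01703 m = 4.586e-04 m².
In SI base units, W = 91.79 N, H = 4.986e+08 Pa, K = 8.542e-03.
Apply Archard: V = K·W·L/H = 8.542e-03 · 91.79 · 33.85 / 4.986e+08 = 5.323e-08 m³.
Depth h = V/A = 5.323e-08 / 4.586e-04 = 1.161e-04 m.

value=1.161e-04 m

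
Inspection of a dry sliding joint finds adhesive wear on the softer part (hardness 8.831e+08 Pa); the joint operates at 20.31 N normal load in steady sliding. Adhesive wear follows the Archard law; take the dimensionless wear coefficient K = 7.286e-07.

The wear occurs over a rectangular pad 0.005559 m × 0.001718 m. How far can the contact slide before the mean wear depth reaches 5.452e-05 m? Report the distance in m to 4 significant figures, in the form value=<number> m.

value=3.107e+04 m

Every step holds exact precision, and quoted intermediates are rounded. Rounded once at the end, at 4 significant digits.
Contact area A = 0.005559 m × 0.001718 m = 9.550e-06 m².
In SI base units: W = 20.31 N, H = 8.831e+08 Pa, K = 7.286e-07.
Permissible volume V_lim = h_lim·A = 5.452e-05 · 9.550e-06 = 5.207e-10 m³.
So the life L = V_lim·H/(K·W) = 5.207e-10 · 8.831e+08 / (7.286e-07 · 20.31) = 3.107e+04 m.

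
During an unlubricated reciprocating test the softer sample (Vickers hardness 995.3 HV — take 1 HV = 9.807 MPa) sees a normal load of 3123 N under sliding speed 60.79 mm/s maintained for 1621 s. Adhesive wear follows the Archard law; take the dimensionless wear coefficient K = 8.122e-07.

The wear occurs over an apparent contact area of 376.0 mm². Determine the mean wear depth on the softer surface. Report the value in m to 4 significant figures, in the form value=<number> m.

Intermediates appear rounded; each operation carries full precision, and a single final rounding: 4 significant digits.
Convert: Sliding speed v = 60.79 mm/s = 0.06079 m/s. Total distance L = v·t = 0.06079 m/s × 1621 s = 98.54 m.
Convert: Hardness H = 995.3 HV × 9.807 MPa/HV = 9761 MPa = 9.761e+09 Pa.
Convert: Contact area A = 376.0 mm² = 3.760e-04 m².
Working in SI base units: W = 3123 N, H = 9.761e+09 Pa, K = 8.122e-07.
Apply Archard: V = K·W·L/H = 8.122e-07 · 3123 · 98.54 / 9.761e+09 = 2.561e-11 m³.
Average depth h = V/A = 2.561e-11 / 3.760e-04 = 6.810e-08 m.

value=6.810e-08 m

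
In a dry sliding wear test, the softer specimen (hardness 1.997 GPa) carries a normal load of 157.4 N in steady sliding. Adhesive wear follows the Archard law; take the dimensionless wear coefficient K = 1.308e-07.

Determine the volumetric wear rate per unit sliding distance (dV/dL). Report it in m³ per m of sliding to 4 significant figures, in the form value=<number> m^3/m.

value=1.031e-14 m^3/m

Intermediate values are shown rounded; the algebra carries exact precision. Rounded just once to 4 significant figures.
Convert: Hardness H = 1.997 GPa = 1.997e+09 Pa.
Collected in SI base units: W = 157.4 N, H = 1.997e+09 Pa, K = 1.308e-07.
The wear rate dV/dL = K·W/H — distance-free: 1.308e-07 · 157.4 / 1.997e+09 = 1.031e-14 m³/m.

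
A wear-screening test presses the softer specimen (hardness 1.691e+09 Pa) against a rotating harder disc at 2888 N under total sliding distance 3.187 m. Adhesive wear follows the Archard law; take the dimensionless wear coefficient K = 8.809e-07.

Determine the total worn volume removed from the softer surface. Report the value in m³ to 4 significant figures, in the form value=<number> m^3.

Intermediates are shown rounded — all working math keeps full float precision; a single final rounding: four significant digits.
Restated in SI base units: W = 2888 N, H = 1.691e+09 Pa, K = 8.809e-07.
Volume removed: V = K·W·L/H = 8.809e-07 · 2888 · 3.187 / 1.691e+09 = 4.795e-12 m³.

value=4.795e-12 m^3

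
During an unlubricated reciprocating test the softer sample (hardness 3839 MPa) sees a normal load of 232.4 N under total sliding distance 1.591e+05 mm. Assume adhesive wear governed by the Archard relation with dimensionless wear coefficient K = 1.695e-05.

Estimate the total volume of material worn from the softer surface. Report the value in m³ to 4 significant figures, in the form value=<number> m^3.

Intermediate values are printed rounded, and every step keeps full float precision, and rounded once at the end to four significant figures.
Distance covered L = 1.591e+05 mm = 159.1 m.
Hardness H = 3839 MPa = 3.839e+09 Pa.
Expressed in SI base units: W = 232.4 N, H = 3.839e+09 Pa, K = 1.695e-05.
Archard relation: V = K·W·L/H = 1.695e-05 · 232.4 · 159.1 / 3.839e+09 = 1.633e-10 m³.

value=1.633e-10 m^3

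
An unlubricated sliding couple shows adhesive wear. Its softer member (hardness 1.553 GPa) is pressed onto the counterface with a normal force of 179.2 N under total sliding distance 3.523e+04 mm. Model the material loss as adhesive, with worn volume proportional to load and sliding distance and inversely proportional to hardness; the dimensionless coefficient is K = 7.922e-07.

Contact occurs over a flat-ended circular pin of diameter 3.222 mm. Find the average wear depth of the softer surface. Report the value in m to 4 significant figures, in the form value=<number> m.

value=3.950e-07 m

All working math holds full float precision. Intermediates are printed rounded — a lone final rounding: four significant digits.
Distance L = 3.523e+04 mm = 35.23 m.
Hardness H = 1.553 GPa = 1.553e+09 Pa.
Pin diameter d = 3.222 mm = 0.003222 m. Contact area A = π·d²/4 = π·(0.003222 m)²/4 = 8.153e-06 m².
Working in SI base units: W = 179.2 N, H = 1.553e+09 Pa, K = 7.922e-07.
Archard relation: V = K·W·L/H = 7.922e-07 · 179.2 · 35.23 / 1.553e+09 = 3.220e-12 m³.
Mean wear depth h = V/A = 3.220e-12 / 8.153e-06 = 3.950e-07 m.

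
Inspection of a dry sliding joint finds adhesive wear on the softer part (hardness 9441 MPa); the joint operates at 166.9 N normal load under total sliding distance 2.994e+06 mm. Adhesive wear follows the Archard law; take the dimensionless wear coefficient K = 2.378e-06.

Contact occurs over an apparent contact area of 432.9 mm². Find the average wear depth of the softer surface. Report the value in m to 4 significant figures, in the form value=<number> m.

Every step holds full precision; intermediate values appear rounded. Rounded once at the end, at 4 significant figures.
Convert: Path length L = 2.994e+06 mm = 2994 m.
Convert: Hardness H = 9441 MPa = 9.441e+09 Pa.
Convert: Contact area A = 432.9 mm² = 4.329e-04 m².
Working in SI base units: W = 166.9 N, H = 9.441e+09 Pa, K = 2.378e-06.
Worn volume V = K·W·L/H = 2.378e-06 · 166.9 · 2994 / 9.441e+09 = 1.259e-10 m³.
Wear depth h = V/A = 1.259e-10 / 4.329e-04 = 2.907e-07 m.

value=2.907e-07 m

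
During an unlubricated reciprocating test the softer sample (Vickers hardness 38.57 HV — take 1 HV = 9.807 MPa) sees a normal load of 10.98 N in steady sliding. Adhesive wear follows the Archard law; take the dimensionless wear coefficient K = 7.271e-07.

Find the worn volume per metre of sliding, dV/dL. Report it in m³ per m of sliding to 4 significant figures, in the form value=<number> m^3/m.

value=2.111e-14 m^3/m

Shown intermediates are rounded; the computation maintains full float precision; rounded just once: four significant digits.
Convert: Hardness H = 38.57 HV × 9.807 MPa/HV = 378.3 MPa = 3.783e+08 Pa.
Working in SI base units: W = 10.98 N, H = 3.783e+08 Pa, K = 7.271e-07.
Wear rate dV/dL = K·W/H, per unit distance: 7.271e-07 · 10.98 / 3.783e+08 = 2.111e-14 m³/m.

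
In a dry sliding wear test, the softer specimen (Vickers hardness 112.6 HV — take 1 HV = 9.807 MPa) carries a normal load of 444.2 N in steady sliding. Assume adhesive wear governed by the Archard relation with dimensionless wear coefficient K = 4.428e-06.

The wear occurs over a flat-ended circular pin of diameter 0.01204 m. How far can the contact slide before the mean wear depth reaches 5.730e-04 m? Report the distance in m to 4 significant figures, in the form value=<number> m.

value=3.663e+04 m

The intermediates are shown rounded. Each operation runs at full float precision, and one last rounding, at four significant digits.
Hardness H = 112.6 HV × 9.807 MPa/HV = 1104 MPa = 1.104e+09 Pa.
Contact area A = π·d²/4 = π·(0.01204 m)²/4 = 1.139e-04 m².
Collected in SI base units: W = 444.2 N, H = 1.104e+09 Pa, K = 4.428e-06.
Allowed volume V_lim = h_lim·A = 5.730e-04 · 1.139e-04 = 6.524e-08 m³.
Sliding life L = V_lim·H/(K·W) = 6.524e-08 · 1.104e+09 / (4.428e-06 · 444.2) = 3.663e+04 m.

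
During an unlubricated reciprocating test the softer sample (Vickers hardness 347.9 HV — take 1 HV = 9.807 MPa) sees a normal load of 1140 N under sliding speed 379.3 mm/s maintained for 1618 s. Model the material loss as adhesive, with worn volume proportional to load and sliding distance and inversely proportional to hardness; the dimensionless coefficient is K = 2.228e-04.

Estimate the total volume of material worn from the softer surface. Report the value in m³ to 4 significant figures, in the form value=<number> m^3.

value=4.569e-08 m^3

All arithmetic keeps exact precision; shown intermediates are rounded. Rounded just once, at 4 significant figures.
Convert: Sliding speed v = 379.3 mm/s = 0.3793 m/s. Sliding distance L = v·t = 0.3793 m/s × 1618 s = 613.7 m.
Convert: Hardness H = 347.9 HV × 9.807 MPa/HV = 3412 MPa = 3.412e+09 Pa.
In SI base units, W = 1140 N, H = 3.412e+09 Pa, K = 2.228e-04.
Apply Archard: V = K·W·L/H = 2.228e-04 · 1140 · 613.7 / 3.412e+09 = 4.569e-08 m³.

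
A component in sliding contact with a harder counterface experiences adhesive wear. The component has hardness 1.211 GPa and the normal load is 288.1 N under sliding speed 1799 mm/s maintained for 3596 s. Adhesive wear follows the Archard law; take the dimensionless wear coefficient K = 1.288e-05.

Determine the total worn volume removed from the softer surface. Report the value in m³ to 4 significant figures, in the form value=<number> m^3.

value=1.982e-08 m^3

The computation carries full precision — intermediates are displayed rounded, and rounded just once to 4 significant figures.
Sliding speed v = 1799 mm/s = 1.799 m/s. Distance L = v·t = 1.799 m/s × 3596 s = 6469 m.
Hardness H = 1.211 GPa = 1.211e+09 Pa.
Restated in SI base units: W = 288.1 N, H = 1.211e+09 Pa, K = 1.288e-05.
Worn volume V = K·W·L/H = 1.288e-05 · 288.1 · 6469 / 1.211e+09 = 1.982e-08 m³.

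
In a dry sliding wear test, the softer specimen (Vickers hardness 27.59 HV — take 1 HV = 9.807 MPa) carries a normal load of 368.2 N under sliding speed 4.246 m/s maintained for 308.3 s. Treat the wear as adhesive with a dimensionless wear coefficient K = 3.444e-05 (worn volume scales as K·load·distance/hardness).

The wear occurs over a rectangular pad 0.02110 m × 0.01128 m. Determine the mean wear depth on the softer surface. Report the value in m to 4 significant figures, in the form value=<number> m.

value=2.578e-04 m

Intermediate values are shown rounded — all arithmetic runs at exact precision; one final rounding, at four significant figures.
Path length L = v·t = 4.246 m/s × 308.3 s = 1309 m.
Hardness H = 27.59 HV × 9.807 MPa/HV = 270.6 MPa = 2.706e+08 Pa.
Contact area A = 0.02110 m × 0.01128 m = 2.380e-04 m².
In SI base units, W = 368.2 N, H = 2.706e+08 Pa, K = 3.444e-05.
Worn volume V = K·W·L/H = 3.444e-05 · 368.2 · 1309 / 2.706e+08 = 6.135e-08 m³.
Wear depth h = V/A = 6.135e-08 / 2.380e-04 = 2.578e-04 m.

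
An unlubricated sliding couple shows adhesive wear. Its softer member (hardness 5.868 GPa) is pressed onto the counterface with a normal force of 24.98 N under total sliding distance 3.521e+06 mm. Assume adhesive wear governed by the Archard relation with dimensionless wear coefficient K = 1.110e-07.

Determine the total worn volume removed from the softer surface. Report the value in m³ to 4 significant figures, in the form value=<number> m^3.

value=1.664e-12 m^3

Shown intermediates are rounded; each operation runs at exact precision; rounded once at the end: 4 significant digits.
Distance covered L = 3.521e+06 mm = 3521 m.
Hardness H = 5.868 GPa = 5.868e+09 Pa.
Working in SI base units: W = 24.98 N, H = 5.868e+09 Pa, K = 1.110e-07.
Worn volume V = K·W·L/H = 1.110e-07 · 24.98 · 3521 / 5.868e+09 = 1.664e-12 m³.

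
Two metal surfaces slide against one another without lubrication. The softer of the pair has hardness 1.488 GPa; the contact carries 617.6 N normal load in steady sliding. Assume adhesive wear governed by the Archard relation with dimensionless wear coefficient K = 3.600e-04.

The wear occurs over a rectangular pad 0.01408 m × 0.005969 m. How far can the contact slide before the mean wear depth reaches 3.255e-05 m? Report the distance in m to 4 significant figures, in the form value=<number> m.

value=18.31 m

Each operation carries full float precision, and intermediates appear rounded. Rounded just once, at 4 significant digits.
Convert: Hardness H = 1.488 GPa = 1.488e+09 Pa.
Convert: Contact area A = 0.01408 m × 0.005969 m = 8.404e-05 m².
SI base units throughout: W = 617.6 N, H = 1.488e+09 Pa, K = 3.600e-04.
At the depth limit, V_lim = h_lim·A = 3.255e-05 · 8.404e-05 = 2.736e-09 m³.
Sliding life L = V_lim·H/(K·W) = 2.736e-09 · 1.488e+09 / (3.600e-04 · 617.6) = 18.31 m.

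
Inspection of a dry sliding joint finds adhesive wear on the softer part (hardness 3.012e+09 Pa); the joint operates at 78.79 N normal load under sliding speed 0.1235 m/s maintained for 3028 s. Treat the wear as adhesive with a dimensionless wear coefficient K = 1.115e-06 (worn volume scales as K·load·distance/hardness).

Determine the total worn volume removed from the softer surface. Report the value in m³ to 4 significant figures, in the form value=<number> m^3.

value=1.091e-11 m^3

The intermediates are displayed rounded — the computation runs at full precision. Rounded just once: four significant digits.
Distance L = v·t = 0.1235 m/s × 3028 s = 374.0 m.
In SI base units: W = 78.79 N, H = 3.012e+09 Pa, K = 1.115e-06.
Volume removed: V = K·W·L/H = 1.115e-06 · 78.79 · 374.0 / 3.012e+09 = 1.091e-11 m³.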